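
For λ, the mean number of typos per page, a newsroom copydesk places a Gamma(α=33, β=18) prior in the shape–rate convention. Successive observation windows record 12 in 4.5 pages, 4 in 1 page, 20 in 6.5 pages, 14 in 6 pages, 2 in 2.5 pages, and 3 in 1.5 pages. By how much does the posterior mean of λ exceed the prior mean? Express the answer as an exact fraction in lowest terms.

11/30

Total count: 12 + 4 + 20 + 14 + 2 + 3 = 55.
Total exposure: 4.5 + 1 + 6.5 + 6 + 2.5 + 1.5 = 22 pages.
By Gamma–Poisson conjugacy, the posterior is Gamma(α + Σx, β + Σt) = Gamma(33 + 55, 18 + 22) = Gamma(88, 40).
Posterior mean = 88/40 = 11/5; prior mean = 33/18 = 11/6. Difference = 11/5 − 11/6 = 11/30.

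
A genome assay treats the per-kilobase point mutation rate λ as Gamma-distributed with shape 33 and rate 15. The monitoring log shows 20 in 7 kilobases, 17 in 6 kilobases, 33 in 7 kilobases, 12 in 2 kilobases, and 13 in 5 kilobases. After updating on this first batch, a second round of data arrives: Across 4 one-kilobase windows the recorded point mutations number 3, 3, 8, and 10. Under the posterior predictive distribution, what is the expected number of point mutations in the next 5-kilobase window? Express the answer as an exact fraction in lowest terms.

380/23

Total count: 20 + 17 + 33 + 12 + 13 = 95.
Total exposure: 7 + 6 + 7 + 2 + 5 = 27 kilobases.
After the first batch: Gamma(33 + 95, 15 + 27) = Gamma(128, 42).
Total count: 3 + 3 + 8 + 10 = 24.
Total exposure: 4 kilobases.
After the second batch: Gamma(128 + 24, 42 + 4) = Gamma(152, 46).
Predictive mean over a 5-kilobase window = T·E[λ|data] = 5·152/46 = 380/23.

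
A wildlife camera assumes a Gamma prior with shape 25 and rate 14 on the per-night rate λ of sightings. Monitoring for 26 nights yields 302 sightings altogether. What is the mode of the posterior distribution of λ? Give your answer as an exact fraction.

Total count 302 over total exposure 26 nights.
Gamma(α, β) with Poisson data over total exposure Σt gives posterior Gamma(α+Σx, β+Σt) = Gamma(327, 40).
Posterior mode = (α'−1)/β' = 326/40 = 163/20.

163/20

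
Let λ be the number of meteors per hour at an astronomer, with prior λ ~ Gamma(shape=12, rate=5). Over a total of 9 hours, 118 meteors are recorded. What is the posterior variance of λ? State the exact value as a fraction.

65/98

Total count 118 over total exposure 9 hours.
Gamma(α, β) with Poisson data over total exposure Σt gives posterior Gamma(α+Σx, β+Σt) = Gamma(130, 14).
Posterior variance = α'/β'² = 130/196 = 65/98.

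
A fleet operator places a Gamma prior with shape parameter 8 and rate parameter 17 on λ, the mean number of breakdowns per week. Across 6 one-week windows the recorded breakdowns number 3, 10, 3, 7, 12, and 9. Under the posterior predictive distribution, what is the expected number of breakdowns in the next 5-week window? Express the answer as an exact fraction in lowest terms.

260/23

Total count: 3 + 10 + 3 + 7 + 12 + 9 = 44.
Total exposure: 6 weeks.
The Gamma prior is conjugate for the Poisson rate, so λ | data ~ Gamma(8+44, 17+6) = Gamma(52, 23).
Predictive mean over a 5-week window = T·E[λ|data] = 5·52/23 = 260/23.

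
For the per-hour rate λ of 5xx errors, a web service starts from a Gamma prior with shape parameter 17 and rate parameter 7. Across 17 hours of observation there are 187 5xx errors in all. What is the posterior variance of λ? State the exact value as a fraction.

Total count 187 over total exposure 17 hours.
Posterior: α' = 17 + 187 = 204, β' = 7 + 17 = 24.
Posterior variance = α'/β'² = 204/576 = 17/48.

17/48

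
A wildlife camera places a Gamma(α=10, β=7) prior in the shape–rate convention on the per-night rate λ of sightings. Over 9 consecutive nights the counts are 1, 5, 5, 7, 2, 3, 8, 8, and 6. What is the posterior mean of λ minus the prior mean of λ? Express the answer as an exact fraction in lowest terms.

225/112

Total count: 1 + 5 + 5 + 7 + 2 + 3 + 8 + 8 + 6 = 45.
Total exposure: 9 nights.
By Gamma–Poisson conjugacy, the posterior is Gamma(α + Σx, β + Σt) = Gamma(10 + 45, 7 + 9) = Gamma(55, 16).
Posterior mean = 55/16 = 55/16; prior mean = 10/7 = 10/7. Difference = 55/16 − 10/7 = 225/112.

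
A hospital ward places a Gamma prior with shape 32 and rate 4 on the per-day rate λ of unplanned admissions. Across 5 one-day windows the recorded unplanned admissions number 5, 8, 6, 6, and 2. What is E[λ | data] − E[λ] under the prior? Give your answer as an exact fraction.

-13/9

Total count: 5 + 8 + 6 + 6 + 2 = 27.
Total exposure: 5 days.
The Gamma prior is conjugate for the Poisson rate, so λ | data ~ Gamma(32+27, 4+5) = Gamma(59, 9).
Posterior mean = 59/9 = 59/9; prior mean = 32/4 = 8. Difference = 59/9 − 8 = -13/9.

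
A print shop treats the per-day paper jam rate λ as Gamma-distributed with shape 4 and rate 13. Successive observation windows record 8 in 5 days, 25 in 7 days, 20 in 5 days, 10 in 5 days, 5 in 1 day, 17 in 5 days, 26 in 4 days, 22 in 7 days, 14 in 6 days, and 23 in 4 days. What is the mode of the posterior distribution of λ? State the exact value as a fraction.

173/62

Total count: 8 + 25 + 20 + 10 + 5 + 17 + 26 + 22 + 14 + 23 = 170.
Total exposure: 5 + 7 + 5 + 5 + 1 + 5 + 4 + 7 + 6 + 4 = 49 days.
Posterior: α' = 4 + 170 = 174, β' = 13 + 49 = 62.
Posterior mode = (α'−1)/β' = 173/62.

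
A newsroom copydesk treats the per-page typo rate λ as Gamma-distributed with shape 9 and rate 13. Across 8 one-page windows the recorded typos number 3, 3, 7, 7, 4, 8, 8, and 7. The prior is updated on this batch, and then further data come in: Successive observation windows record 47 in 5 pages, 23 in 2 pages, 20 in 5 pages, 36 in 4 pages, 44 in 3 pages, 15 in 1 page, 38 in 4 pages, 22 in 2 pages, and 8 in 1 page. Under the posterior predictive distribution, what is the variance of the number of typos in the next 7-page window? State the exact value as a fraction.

Total count: 3 + 3 + 7 + 7 + 4 + 8 + 8 + 7 = 47.
Total exposure: 8 pages.
After the first batch: Gamma(9 + 47, 13 + 8) = Gamma(56, 21).
Total count: 47 + 23 + 20 + 36 + 44 + 15 + 38 + 22 + 8 = 253.
Total exposure: 5 + 2 + 5 + 4 + 3 + 1 + 4 + 2 + 1 = 27 pages.
After the second batch: Gamma(56 + 253, 21 + 27) = Gamma(309, 48).
The posterior predictive for a window of length T is Negative Binomial with variance T·α'·(β'+T)/β'² = 7·309·55/2304 = 39655/768.

39655/768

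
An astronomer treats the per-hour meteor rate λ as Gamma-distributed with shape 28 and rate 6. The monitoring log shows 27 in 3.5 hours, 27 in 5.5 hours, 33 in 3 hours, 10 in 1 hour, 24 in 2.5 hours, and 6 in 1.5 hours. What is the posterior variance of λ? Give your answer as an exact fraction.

155/529

Total count: 27 + 27 + 33 + 10 + 24 + 6 = 127.
Total exposure: 3.5 + 5.5 + 3 + 1 + 2.5 + 1.5 = 17 hours.
Gamma(α, β) with Poisson data over total exposure Σt gives posterior Gamma(α+Σx, β+Σt) = Gamma(155, 23).
Posterior variance = α'/β'² = 155/529.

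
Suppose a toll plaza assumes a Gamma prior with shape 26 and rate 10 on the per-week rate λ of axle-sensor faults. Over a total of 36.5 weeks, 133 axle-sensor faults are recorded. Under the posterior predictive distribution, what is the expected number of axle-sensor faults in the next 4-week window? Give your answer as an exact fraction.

Total count 133 over total exposure 36.5 weeks.
Conjugate update: add total count to the shape and total exposure to the rate, giving Gamma(159, 93/2).
Predictive mean over a 4-week window = T·E[λ|data] = 4·159/(93/2) = 424/31.

424/31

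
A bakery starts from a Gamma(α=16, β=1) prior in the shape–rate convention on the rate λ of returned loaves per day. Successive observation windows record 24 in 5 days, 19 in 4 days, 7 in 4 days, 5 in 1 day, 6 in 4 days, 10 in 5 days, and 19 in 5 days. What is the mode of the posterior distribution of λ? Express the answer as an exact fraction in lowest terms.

105/29

Total count: 24 + 19 + 7 + 5 + 6 + 10 + 19 = 90.
Total exposure: 5 + 4 + 4 + 1 + 4 + 5 + 5 = 28 days.
By Gamma–Poisson conjugacy, the posterior is Gamma(α + Σx, β + Σt) = Gamma(16 + 90, 1 + 28) = Gamma(106, 29).
Posterior mode = (α'−1)/β' = 105/29.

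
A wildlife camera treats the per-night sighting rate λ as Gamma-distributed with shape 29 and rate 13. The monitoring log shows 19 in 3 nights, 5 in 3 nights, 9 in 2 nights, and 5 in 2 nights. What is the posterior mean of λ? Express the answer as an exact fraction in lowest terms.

Total count: 19 + 5 + 9 + 5 = 38.
Total exposure: 3 + 3 + 2 + 2 = 10 nights.
Conjugate update: add total count to the shape and total exposure to the rate, giving Gamma(67, 23).
Posterior mean = α'/β' = 67/23.

67/23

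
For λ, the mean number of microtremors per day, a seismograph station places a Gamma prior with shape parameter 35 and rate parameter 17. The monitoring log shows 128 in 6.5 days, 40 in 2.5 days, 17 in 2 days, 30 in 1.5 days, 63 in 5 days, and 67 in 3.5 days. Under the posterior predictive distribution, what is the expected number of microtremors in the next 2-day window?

20

Total count: 128 + 40 + 17 + 30 + 63 + 67 = 345.
Total exposure: 6.5 + 2.5 + 2 + 1.5 + 5 + 3.5 = 21 days.
The Gamma prior is conjugate for the Poisson rate, so λ | data ~ Gamma(35+345, 17+21) = Gamma(380, 38).
Predictive mean over a 2-day window = T·E[λ|data] = 2·380/38 = 20.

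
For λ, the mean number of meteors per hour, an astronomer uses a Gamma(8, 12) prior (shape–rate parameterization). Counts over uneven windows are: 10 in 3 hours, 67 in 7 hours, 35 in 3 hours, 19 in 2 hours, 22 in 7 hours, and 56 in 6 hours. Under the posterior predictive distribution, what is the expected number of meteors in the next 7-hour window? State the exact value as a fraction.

Total count: 10 + 67 + 35 + 19 + 22 + 56 = 209.
Total exposure: 3 + 7 + 3 + 2 + 7 + 6 = 28 hours.
Posterior: α' = 8 + 209 = 217, β' = 12 + 28 = 40.
Predictive mean over a 7-hour window = T·E[λ|data] = 7·217/40 = 1519/40.

1519/40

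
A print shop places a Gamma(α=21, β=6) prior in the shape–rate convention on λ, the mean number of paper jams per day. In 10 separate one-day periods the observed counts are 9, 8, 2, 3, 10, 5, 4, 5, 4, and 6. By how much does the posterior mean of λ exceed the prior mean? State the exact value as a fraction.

21/16

Total count: 9 + 8 + 2 + 3 + 10 + 5 + 4 + 5 + 4 + 6 = 56.
Total exposure: 10 days.
The Gamma prior is conjugate for the Poisson rate, so λ | data ~ Gamma(21+56, 6+10) = Gamma(77, 16).
Posterior mean = 77/16 = 77/16; prior mean = 21/6 = 7/2. Difference = 77/16 − 7/2 = 21/16.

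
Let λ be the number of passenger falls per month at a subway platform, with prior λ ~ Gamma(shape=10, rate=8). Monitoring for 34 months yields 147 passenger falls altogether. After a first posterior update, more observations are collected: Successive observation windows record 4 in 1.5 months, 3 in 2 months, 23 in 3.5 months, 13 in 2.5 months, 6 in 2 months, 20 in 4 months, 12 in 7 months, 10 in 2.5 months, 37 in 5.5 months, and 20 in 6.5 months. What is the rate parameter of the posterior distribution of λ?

Total count 147 over total exposure 34 months.
After the first batch: Gamma(10 + 147, 8 + 34) = Gamma(157, 42).
Total count: 4 + 3 + 23 + 13 + 6 + 20 + 12 + 10 + 37 + 20 = 148.
Total exposure: 1.5 + 2 + 3.5 + 2.5 + 2 + 4 + 7 + 2.5 + 5.5 + 6.5 = 37 months.
After the second batch: Gamma(157 + 148, 42 + 37) = Gamma(305, 79).

79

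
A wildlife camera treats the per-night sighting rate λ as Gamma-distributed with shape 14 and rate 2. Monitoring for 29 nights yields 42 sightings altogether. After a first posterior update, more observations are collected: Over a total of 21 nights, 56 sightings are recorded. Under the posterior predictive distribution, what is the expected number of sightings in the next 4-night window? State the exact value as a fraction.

112/13

Total count 42 over total exposure 29 nights.
After the first batch: Gamma(14 + 42, 2 + 29) = Gamma(56, 31).
Total count 56 over total exposure 21 nights.
After the second batch: Gamma(56 + 56, 31 + 21) = Gamma(112, 52).
Predictive mean over a 4-night window = T·E[λ|data] = 4·112/52 = 112/13.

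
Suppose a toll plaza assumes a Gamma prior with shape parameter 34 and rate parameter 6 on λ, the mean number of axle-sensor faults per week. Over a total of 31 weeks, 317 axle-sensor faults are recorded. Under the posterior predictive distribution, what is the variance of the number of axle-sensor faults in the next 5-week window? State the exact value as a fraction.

73710/1369

Total count 317 over total exposure 31 weeks.
By Gamma–Poisson conjugacy, the posterior is Gamma(α + Σx, β + Σt) = Gamma(34 + 317, 6 + 31) = Gamma(351, 37).
The posterior predictive for a window of length T is Negative Binomial with variance T·α'·(β'+T)/β'² = 5·351·42/1369 = 73710/1369.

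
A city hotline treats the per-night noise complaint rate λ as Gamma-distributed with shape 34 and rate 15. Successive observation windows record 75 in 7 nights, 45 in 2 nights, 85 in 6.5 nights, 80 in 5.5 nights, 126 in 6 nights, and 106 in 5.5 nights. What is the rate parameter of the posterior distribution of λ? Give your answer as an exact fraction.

95/2

Total count: 75 + 45 + 85 + 80 + 126 + 106 = 517.
Total exposure: 7 + 2 + 6.5 + 5.5 + 6 + 5.5 = 32.5 nights.
The Gamma prior is conjugate for the Poisson rate, so λ | data ~ Gamma(34+517, 15+32.5) = Gamma(551, 95/2).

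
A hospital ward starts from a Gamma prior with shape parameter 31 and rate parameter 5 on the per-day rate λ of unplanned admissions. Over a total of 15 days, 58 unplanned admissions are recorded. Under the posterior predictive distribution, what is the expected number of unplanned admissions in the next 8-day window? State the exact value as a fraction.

178/5

Total count 58 over total exposure 15 days.
Posterior: α' = 31 + 58 = 89, β' = 5 + 15 = 20.
Predictive mean over an 8-day window = T·E[λ|data] = 8·89/20 = 178/5.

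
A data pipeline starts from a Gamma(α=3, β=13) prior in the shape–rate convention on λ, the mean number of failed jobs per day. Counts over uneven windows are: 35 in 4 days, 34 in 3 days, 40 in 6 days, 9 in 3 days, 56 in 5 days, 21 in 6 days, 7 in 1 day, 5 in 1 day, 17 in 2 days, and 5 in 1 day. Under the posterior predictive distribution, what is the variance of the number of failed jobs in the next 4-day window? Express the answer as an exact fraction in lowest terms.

45472/2025

Total count: 35 + 34 + 40 + 9 + 56 + 21 + 7 + 5 + 17 + 5 = 229.
Total exposure: 4 + 3 + 6 + 3 + 5 + 6 + 1 + 1 + 2 + 1 = 32 days.
Conjugate update: add total count to the shape and total exposure to the rate, giving Gamma(232, 45).
The posterior predictive for a window of length T is Negative Binomial with variance T·α'·(β'+T)/β'² = 4·232·49/2025 = 45472/2025.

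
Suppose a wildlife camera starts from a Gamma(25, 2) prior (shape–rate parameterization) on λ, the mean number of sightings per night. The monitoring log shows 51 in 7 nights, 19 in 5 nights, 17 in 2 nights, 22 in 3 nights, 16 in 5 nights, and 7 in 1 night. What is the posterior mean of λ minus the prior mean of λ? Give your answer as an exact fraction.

Total count: 51 + 19 + 17 + 22 + 16 + 7 = 132.
Total exposure: 7 + 5 + 2 + 3 + 5 + 1 = 23 nights.
Posterior: α' = 25 + 132 = 157, β' = 2 + 23 = 25.
Posterior mean = 157/25 = 157/25; prior mean = 25/2 = 25/2. Difference = 157/25 − 25/2 = -311/50.

-311/50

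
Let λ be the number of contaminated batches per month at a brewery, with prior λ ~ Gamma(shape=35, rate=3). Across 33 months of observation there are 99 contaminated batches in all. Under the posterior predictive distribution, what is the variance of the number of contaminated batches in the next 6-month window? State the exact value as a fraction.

Total count 99 over total exposure 33 months.
The Gamma prior is conjugate for the Poisson rate, so λ | data ~ Gamma(35+99, 3+33) = Gamma(134, 36).
The posterior predictive for a window of length T is Negative Binomial with variance T·α'·(β'+T)/β'² = 6·134·42/1296 = 469/18.

469/18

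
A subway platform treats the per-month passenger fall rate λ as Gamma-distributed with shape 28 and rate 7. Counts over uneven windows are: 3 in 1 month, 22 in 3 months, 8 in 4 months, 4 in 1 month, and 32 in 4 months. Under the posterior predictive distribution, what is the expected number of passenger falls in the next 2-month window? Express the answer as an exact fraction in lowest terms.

97/10

Total count: 3 + 22 + 8 + 4 + 32 = 69.
Total exposure: 1 + 3 + 4 + 1 + 4 = 13 months.
Posterior: α' = 28 + 69 = 97, β' = 7 + 13 = 20.
Predictive mean over a 2-month window = T·E[λ|data] = 2·97/20 = 97/10.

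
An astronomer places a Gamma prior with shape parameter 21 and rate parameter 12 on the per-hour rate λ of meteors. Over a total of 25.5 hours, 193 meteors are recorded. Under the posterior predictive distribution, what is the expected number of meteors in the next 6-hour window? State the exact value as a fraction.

Total count 193 over total exposure 25.5 hours.
Gamma(α, β) with Poisson data over total exposure Σt gives posterior Gamma(α+Σx, β+Σt) = Gamma(214, 75/2).
Predictive mean over a 6-hour window = T·E[λ|data] = 6·214/(75/2) = 856/25.

856/25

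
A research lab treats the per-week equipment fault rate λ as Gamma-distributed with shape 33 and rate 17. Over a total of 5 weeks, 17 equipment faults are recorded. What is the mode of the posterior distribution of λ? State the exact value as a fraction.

Total count 17 over total exposure 5 weeks.
By Gamma–Poisson conjugacy, the posterior is Gamma(α + Σx, β + Σt) = Gamma(33 + 17, 17 + 5) = Gamma(50, 22).
Posterior mode = (α'−1)/β' = 49/22.

49/22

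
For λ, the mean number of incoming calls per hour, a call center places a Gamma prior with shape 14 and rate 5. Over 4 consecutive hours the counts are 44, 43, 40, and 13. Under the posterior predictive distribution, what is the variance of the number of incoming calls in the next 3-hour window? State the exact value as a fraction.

Total count: 44 + 43 + 40 + 13 = 140.
Total exposure: 4 hours.
Conjugate update: add total count to the shape and total exposure to the rate, giving Gamma(154, 9).
The posterior predictive for a window of length T is Negative Binomial with variance T·α'·(β'+T)/β'² = 3·154·12/81 = 616/9.

616/9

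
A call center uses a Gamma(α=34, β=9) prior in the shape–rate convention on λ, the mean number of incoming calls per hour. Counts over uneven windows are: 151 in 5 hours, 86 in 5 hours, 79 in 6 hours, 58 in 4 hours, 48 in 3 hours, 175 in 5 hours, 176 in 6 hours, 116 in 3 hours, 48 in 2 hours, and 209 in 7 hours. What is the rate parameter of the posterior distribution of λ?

55

Total count: 151 + 86 + 79 + 58 + 48 + 175 + 176 + 116 + 48 + 209 = 1146.
Total exposure: 5 + 5 + 6 + 4 + 3 + 5 + 6 + 3 + 2 + 7 = 46 hours.
Gamma(α, β) with Poisson data over total exposure Σt gives posterior Gamma(α+Σx, β+Σt) = Gamma(1180, 55).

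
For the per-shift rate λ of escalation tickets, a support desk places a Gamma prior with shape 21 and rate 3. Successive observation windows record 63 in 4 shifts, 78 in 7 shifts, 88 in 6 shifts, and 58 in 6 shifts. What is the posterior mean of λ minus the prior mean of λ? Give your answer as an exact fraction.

Total count: 63 + 78 + 88 + 58 = 287.
Total exposure: 4 + 7 + 6 + 6 = 23 shifts.
Posterior: α' = 21 + 287 = 308, β' = 3 + 23 = 26.
Posterior mean = 308/26 = 154/13; prior mean = 21/3 = 7. Difference = 154/13 − 7 = 63/13.

63/13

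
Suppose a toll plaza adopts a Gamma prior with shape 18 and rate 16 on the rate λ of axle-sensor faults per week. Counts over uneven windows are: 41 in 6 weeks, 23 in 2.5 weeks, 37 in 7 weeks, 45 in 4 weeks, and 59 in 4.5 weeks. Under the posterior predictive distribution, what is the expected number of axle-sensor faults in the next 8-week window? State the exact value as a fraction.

Total count: 41 + 23 + 37 + 45 + 59 = 205.
Total exposure: 6 + 2.5 + 7 + 4 + 4.5 = 24 weeks.
Posterior: α' = 18 + 205 = 223, β' = 16 + 24 = 40.
Predictive mean over an 8-week window = T·E[λ|data] = 8·223/40 = 223/5.

223/5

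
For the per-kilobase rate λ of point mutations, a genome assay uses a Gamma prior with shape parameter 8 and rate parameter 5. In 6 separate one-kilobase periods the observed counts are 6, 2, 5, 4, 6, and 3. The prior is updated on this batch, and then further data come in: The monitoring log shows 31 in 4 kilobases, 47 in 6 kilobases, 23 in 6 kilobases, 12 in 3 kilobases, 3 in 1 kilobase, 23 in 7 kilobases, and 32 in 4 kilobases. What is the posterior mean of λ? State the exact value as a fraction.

Total count: 6 + 2 + 5 + 4 + 6 + 3 = 26.
Total exposure: 6 kilobases.
After the first batch: Gamma(8 + 26, 5 + 6) = Gamma(34, 11).
Total count: 31 + 47 + 23 + 12 + 3 + 23 + 32 = 171.
Total exposure: 4 + 6 + 6 + 3 + 1 + 7 + 4 = 31 kilobases.
After the second batch: Gamma(34 + 171, 11 + 31) = Gamma(205, 42).
Posterior mean = α'/β' = 205/42.

205/42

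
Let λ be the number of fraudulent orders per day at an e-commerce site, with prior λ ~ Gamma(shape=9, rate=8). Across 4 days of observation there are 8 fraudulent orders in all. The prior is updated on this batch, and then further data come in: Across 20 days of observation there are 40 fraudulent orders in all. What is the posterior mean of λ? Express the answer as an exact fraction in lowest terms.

57/32

Total count 8 over total exposure 4 days.
After the first batch: Gamma(9 + 8, 8 + 4) = Gamma(17, 12).
Total count 40 over total exposure 20 days.
After the second batch: Gamma(17 + 40, 12 + 20) = Gamma(57, 32).
Posterior mean = α'/β' = 57/32.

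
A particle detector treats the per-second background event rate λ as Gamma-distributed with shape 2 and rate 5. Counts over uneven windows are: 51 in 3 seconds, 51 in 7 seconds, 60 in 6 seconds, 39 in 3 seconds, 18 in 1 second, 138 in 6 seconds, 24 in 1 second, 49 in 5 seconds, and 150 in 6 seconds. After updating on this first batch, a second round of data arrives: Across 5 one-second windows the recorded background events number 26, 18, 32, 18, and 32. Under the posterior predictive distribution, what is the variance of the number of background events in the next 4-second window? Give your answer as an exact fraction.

Total count: 51 + 51 + 60 + 39 + 18 + 138 + 24 + 49 + 150 = 580.
Total exposure: 3 + 7 + 6 + 3 + 1 + 6 + 1 + 5 + 6 = 38 seconds.
After the first batch: Gamma(2 + 580, 5 + 38) = Gamma(582, 43).
Total count: 26 + 18 + 32 + 18 + 32 = 126.
Total exposure: 5 seconds.
After the second batch: Gamma(582 + 126, 43 + 5) = Gamma(708, 48).
The posterior predictive for a window of length T is Negative Binomial with variance T·α'·(β'+T)/β'² = 4·708·52/2304 = 767/12.

767/12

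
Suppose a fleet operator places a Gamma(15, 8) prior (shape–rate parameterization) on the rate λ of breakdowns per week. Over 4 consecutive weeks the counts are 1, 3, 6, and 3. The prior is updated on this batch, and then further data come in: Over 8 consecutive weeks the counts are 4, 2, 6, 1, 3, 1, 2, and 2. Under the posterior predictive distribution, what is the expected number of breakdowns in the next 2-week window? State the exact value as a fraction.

49/10

Total count: 1 + 3 + 6 + 3 = 13.
Total exposure: 4 weeks.
After the first batch: Gamma(15 + 13, 8 + 4) = Gamma(28, 12).
Total count: 4 + 2 + 6 + 1 + 3 + 1 + 2 + 2 = 21.
Total exposure: 8 weeks.
After the second batch: Gamma(28 + 21, 12 + 8) = Gamma(49, 20).
Predictive mean over a 2-week window = T·E[λ|data] = 2·49/20 = 49/10.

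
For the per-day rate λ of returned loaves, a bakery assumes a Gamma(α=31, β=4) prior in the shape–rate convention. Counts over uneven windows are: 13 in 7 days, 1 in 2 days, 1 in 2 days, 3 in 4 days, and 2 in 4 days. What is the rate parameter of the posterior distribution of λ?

Total count: 13 + 1 + 1 + 3 + 2 = 20.
Total exposure: 7 + 2 + 2 + 4 + 4 = 19 days.
Gamma(α, β) with Poisson data over total exposure Σt gives posterior Gamma(α+Σx, β+Σt) = Gamma(51, 23).

23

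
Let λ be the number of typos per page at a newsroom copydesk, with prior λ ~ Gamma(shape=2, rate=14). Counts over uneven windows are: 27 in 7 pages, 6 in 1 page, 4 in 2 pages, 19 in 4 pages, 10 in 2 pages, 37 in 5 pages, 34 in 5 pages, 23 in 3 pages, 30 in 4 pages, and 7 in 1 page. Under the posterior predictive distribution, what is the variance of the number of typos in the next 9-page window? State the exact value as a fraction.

Total count: 27 + 6 + 4 + 19 + 10 + 37 + 34 + 23 + 30 + 7 = 197.
Total exposure: 7 + 1 + 2 + 4 + 2 + 5 + 5 + 3 + 4 + 1 = 34 pages.
Gamma(α, β) with Poisson data over total exposure Σt gives posterior Gamma(α+Σx, β+Σt) = Gamma(199, 48).
The posterior predictive for a window of length T is Negative Binomial with variance T·α'·(β'+T)/β'² = 9·199·57/2304 = 11343/256.

11343/256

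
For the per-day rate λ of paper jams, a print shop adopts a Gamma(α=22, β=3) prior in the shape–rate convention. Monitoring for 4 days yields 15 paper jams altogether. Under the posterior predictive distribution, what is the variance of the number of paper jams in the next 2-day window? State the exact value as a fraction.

Total count 15 over total exposure 4 days.
Conjugate update: add total count to the shape and total exposure to the rate, giving Gamma(37, 7).
The posterior predictive for a window of length T is Negative Binomial with variance T·α'·(β'+T)/β'² = 2·37·9/49 = 666/49.

666/49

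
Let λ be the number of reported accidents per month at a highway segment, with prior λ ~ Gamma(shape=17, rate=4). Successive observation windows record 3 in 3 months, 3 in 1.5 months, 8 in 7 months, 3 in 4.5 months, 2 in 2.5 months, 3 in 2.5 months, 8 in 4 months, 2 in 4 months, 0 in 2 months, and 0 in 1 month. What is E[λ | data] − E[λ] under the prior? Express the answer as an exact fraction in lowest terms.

Total count: 3 + 3 + 8 + 3 + 2 + 3 + 8 + 2 + 0 + 0 = 32.
Total exposure: 3 + 1.5 + 7 + 4.5 + 2.5 + 2.5 + 4 + 4 + 2 + 1 = 32 months.
By Gamma–Poisson conjugacy, the posterior is Gamma(α + Σx, β + Σt) = Gamma(17 + 32, 4 + 32) = Gamma(49, 36).
Posterior mean = 49/36 = 49/36; prior mean = 17/4 = 17/4. Difference = 49/36 − 17/4 = -26/9.

-26/9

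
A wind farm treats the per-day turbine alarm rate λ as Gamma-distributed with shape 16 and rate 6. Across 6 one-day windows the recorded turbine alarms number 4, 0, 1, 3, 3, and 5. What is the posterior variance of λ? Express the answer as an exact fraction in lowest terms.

Total count: 4 + 0 + 1 + 3 + 3 + 5 = 16.
Total exposure: 6 days.
Conjugate update: add total count to the shape and total exposure to the rate, giving Gamma(32, 12).
Posterior variance = α'/β'² = 32/144 = 2/9.

2/9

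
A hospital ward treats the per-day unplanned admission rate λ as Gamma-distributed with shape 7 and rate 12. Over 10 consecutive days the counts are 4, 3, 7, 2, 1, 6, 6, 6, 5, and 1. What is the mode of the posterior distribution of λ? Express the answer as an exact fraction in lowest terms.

47/22

Total count: 4 + 3 + 7 + 2 + 1 + 6 + 6 + 6 + 5 + 1 = 41.
Total exposure: 10 days.
Gamma(α, β) with Poisson data over total exposure Σt gives posterior Gamma(α+Σx, β+Σt) = Gamma(48, 22).
Posterior mode = (α'−1)/β' = 47/22.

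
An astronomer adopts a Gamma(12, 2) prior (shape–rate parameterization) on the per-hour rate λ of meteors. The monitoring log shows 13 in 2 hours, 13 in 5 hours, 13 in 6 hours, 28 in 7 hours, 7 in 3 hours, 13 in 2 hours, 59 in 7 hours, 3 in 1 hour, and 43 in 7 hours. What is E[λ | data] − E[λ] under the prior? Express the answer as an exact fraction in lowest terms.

Total count: 13 + 13 + 13 + 28 + 7 + 13 + 59 + 3 + 43 = 192.
Total exposure: 2 + 5 + 6 + 7 + 3 + 2 + 7 + 1 + 7 = 40 hours.
By Gamma–Poisson conjugacy, the posterior is Gamma(α + Σx, β + Σt) = Gamma(12 + 192, 2 + 40) = Gamma(204, 42).
Posterior mean = 204/42 = 34/7; prior mean = 12/2 = 6. Difference = 34/7 − 6 = -8/7.

-8/7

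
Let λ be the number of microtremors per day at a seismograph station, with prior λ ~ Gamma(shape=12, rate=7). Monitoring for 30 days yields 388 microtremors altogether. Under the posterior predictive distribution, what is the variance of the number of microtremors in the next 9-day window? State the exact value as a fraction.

Total count 388 over total exposure 30 days.
Conjugate update: add total count to the shape and total exposure to the rate, giving Gamma(400, 37).
The posterior predictive for a window of length T is Negative Binomial with variance T·α'·(β'+T)/β'² = 9·400·46/1369 = 165600/1369.

165600/1369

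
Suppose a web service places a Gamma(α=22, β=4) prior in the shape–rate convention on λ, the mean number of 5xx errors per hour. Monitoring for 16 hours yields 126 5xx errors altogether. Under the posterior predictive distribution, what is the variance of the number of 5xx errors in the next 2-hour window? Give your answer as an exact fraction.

Total count 126 over total exposure 16 hours.
By Gamma–Poisson conjugacy, the posterior is Gamma(α + Σx, β + Σt) = Gamma(22 + 126, 4 + 16) = Gamma(148, 20).
The posterior predictive for a window of length T is Negative Binomial with variance T·α'·(β'+T)/β'² = 2·148·22/400 = 407/25.

407/25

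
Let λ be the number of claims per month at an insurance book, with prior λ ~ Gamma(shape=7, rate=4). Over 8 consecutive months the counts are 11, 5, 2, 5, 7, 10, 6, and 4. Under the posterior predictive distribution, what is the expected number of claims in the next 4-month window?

19

Total count: 11 + 5 + 2 + 5 + 7 + 10 + 6 + 4 = 50.
Total exposure: 8 months.
Conjugate update: add total count to the shape and total exposure to the rate, giving Gamma(57, 12).
Predictive mean over a 4-month window = T·E[λ|data] = 4·57/12 = 19.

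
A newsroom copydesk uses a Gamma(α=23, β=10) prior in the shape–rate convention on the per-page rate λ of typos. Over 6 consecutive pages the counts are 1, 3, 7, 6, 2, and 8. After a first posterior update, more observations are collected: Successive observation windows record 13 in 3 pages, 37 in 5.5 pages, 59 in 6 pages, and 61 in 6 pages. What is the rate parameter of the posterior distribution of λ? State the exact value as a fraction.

Total count: 1 + 3 + 7 + 6 + 2 + 8 = 27.
Total exposure: 6 pages.
After the first batch: Gamma(23 + 27, 10 + 6) = Gamma(50, 16).
Total count: 13 + 37 + 59 + 61 = 170.
Total exposure: 3 + 5.5 + 6 + 6 = 20.5 pages.
After the second batch: Gamma(50 + 170, 16 + 20.5) = Gamma(220, 73/2).

73/2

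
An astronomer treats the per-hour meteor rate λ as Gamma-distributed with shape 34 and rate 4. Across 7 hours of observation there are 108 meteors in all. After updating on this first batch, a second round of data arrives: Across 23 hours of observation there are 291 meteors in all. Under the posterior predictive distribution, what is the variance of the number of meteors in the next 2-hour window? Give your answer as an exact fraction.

Total count 108 over total exposure 7 hours.
After the first batch: Gamma(34 + 108, 4 + 7) = Gamma(142, 11).
Total count 291 over total exposure 23 hours.
After the second batch: Gamma(142 + 291, 11 + 23) = Gamma(433, 34).
The posterior predictive for a window of length T is Negative Binomial with variance T·α'·(β'+T)/β'² = 2·433·36/1156 = 7794/289.

7794/289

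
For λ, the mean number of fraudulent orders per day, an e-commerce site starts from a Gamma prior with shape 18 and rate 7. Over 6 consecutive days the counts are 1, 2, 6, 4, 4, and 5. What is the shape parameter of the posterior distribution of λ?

Total count: 1 + 2 + 6 + 4 + 4 + 5 = 22.
Total exposure: 6 days.
Posterior: α' = 18 + 22 = 40, β' = 7 + 6 = 13.

40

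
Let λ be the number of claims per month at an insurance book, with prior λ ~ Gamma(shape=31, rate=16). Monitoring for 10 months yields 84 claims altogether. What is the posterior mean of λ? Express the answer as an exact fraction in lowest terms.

Total count 84 over total exposure 10 months.
Posterior: α' = 31 + 84 = 115, β' = 16 + 10 = 26.
Posterior mean = α'/β' = 115/26.

115/26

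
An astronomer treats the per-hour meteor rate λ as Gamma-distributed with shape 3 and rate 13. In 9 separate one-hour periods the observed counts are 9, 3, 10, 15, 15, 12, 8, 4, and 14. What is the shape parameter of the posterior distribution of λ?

93

Total count: 9 + 3 + 10 + 15 + 15 + 12 + 8 + 4 + 14 = 90.
Total exposure: 9 hours.
Gamma(α, β) with Poisson data over total exposure Σt gives posterior Gamma(α+Σx, β+Σt) = Gamma(93, 22).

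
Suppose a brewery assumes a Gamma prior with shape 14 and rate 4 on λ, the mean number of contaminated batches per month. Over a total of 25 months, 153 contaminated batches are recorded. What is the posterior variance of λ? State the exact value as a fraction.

167/841

Total count 153 over total exposure 25 months.
The Gamma prior is conjugate for the Poisson rate, so λ | data ~ Gamma(14+153, 4+25) = Gamma(167, 29).
Posterior variance = α'/β'² = 167/841.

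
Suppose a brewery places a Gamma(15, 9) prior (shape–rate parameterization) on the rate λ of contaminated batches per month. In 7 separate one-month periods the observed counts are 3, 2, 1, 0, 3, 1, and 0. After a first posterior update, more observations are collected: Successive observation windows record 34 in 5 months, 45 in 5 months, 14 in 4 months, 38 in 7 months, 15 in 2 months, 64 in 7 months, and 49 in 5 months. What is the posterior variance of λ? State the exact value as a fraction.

Total count: 3 + 2 + 1 + 0 + 3 + 1 + 0 = 10.
Total exposure: 7 months.
After the first batch: Gamma(15 + 10, 9 + 7) = Gamma(25, 16).
Total count: 34 + 45 + 14 + 38 + 15 + 64 + 49 = 259.
Total exposure: 5 + 5 + 4 + 7 + 2 + 7 + 5 = 35 months.
After the second batch: Gamma(25 + 259, 16 + 35) = Gamma(284, 51).
Posterior variance = α'/β'² = 284/2601.

284/2601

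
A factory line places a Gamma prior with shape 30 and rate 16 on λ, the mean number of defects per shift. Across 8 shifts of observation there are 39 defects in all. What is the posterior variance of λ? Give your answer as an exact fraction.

23/192

Total count 39 over total exposure 8 shifts.
The Gamma prior is conjugate for the Poisson rate, so λ | data ~ Gamma(30+39, 16+8) = Gamma(69, 24).
Posterior variance = α'/β'² = 69/576 = 23/192.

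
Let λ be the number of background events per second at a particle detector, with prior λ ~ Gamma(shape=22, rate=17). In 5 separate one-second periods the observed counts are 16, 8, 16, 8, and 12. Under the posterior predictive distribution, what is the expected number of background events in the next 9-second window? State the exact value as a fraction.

Total count: 16 + 8 + 16 + 8 + 12 = 60.
Total exposure: 5 seconds.
By Gamma–Poisson conjugacy, the posterior is Gamma(α + Σx, β + Σt) = Gamma(22 + 60, 17 + 5) = Gamma(82, 22).
Predictive mean over a 9-second window = T·E[λ|data] = 9·82/22 = 369/11.

369/11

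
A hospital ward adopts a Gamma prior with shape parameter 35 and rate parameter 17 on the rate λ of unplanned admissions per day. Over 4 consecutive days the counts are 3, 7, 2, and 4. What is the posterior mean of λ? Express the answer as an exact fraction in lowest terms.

17/7

Total count: 3 + 7 + 2 + 4 = 16.
Total exposure: 4 days.
By Gamma–Poisson conjugacy, the posterior is Gamma(α + Σx, β + Σt) = Gamma(35 + 16, 17 + 4) = Gamma(51, 21).
Posterior mean = α'/β' = 51/21 = 17/7.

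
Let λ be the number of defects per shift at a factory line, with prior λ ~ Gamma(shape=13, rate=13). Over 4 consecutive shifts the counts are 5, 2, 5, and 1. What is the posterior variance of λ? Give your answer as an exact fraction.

26/289

Total count: 5 + 2 + 5 + 1 = 13.
Total exposure: 4 shifts.
Posterior: α' = 13 + 13 = 26, β' = 13 + 4 = 17.
Posterior variance = α'/β'² = 26/289.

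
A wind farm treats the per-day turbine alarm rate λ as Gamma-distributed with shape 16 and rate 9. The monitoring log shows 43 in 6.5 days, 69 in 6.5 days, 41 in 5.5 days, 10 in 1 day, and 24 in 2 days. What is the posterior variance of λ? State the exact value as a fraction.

Total count: 43 + 69 + 41 + 10 + 24 = 187.
Total exposure: 6.5 + 6.5 + 5.5 + 1 + 2 = 21.5 days.
By Gamma–Poisson conjugacy, the posterior is Gamma(α + Σx, β + Σt) = Gamma(16 + 187, 9 + 21.5) = Gamma(203, 61/2).
Posterior variance = α'/β'² = 203/(3721/4) = 812/3721.

812/3721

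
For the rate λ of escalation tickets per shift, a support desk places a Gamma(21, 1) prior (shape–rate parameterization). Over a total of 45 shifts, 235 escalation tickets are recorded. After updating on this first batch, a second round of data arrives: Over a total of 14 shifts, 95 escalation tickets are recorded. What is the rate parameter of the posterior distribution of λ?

60

Total count 235 over total exposure 45 shifts.
After the first batch: Gamma(21 + 235, 1 + 45) = Gamma(256, 46).
Total count 95 over total exposure 14 shifts.
After the second batch: Gamma(256 + 95, 46 + 14) = Gamma(351, 60).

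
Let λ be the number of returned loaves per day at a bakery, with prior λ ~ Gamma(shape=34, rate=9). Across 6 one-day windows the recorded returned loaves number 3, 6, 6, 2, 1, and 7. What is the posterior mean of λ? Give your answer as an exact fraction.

Total count: 3 + 6 + 6 + 2 + 1 + 7 = 25.
Total exposure: 6 days.
Posterior: α' = 34 + 25 = 59, β' = 9 + 6 = 15.
Posterior mean = α'/β' = 59/15.

59/15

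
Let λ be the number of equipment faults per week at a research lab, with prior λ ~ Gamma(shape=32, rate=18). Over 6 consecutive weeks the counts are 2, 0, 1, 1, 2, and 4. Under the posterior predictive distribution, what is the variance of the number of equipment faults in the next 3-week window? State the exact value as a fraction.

189/32

Total count: 2 + 0 + 1 + 1 + 2 + 4 = 10.
Total exposure: 6 weeks.
Posterior: α' = 32 + 10 = 42, β' = 18 + 6 = 24.
The posterior predictive for a window of length T is Negative Binomial with variance T·α'·(β'+T)/β'² = 3·42·27/576 = 189/32.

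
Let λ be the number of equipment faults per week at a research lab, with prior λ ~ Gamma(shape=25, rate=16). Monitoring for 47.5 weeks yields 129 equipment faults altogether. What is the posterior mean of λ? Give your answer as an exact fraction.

308/127

Total count 129 over total exposure 47.5 weeks.
Conjugate update: add total count to the shape and total exposure to the rate, giving Gamma(154, 127/2).
Posterior mean = α'/β' = 154/(127/2) = 308/127.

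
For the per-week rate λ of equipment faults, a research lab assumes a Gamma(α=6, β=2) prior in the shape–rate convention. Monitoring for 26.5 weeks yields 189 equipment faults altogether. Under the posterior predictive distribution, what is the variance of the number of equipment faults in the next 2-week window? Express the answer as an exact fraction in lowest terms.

Total count 189 over total exposure 26.5 weeks.
Conjugate update: add total count to the shape and total exposure to the rate, giving Gamma(195, 57/2).
The posterior predictive for a window of length T is Negative Binomial with variance T·α'·(β'+T)/β'² = 2·195·(61/2)/(3249/4) = 15860/1083.

15860/1083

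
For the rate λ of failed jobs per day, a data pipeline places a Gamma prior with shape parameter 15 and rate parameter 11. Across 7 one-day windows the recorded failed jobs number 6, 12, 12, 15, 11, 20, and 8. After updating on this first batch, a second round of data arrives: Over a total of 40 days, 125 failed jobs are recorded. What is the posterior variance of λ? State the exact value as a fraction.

56/841

Total count: 6 + 12 + 12 + 15 + 11 + 20 + 8 = 84.
Total exposure: 7 days.
After the first batch: Gamma(15 + 84, 11 + 7) = Gamma(99, 18).
Total count 125 over total exposure 40 days.
After the second batch: Gamma(99 + 125, 18 + 40) = Gamma(224, 58).
Posterior variance = α'/β'² = 224/3364 = 56/841.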